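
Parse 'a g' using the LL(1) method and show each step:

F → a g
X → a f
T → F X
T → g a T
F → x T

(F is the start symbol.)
LL(1) parsing maintains a stack (initially the start symbol over $) and the input. At each step: if the stack top is a terminal, match it against the current input token; if it is a non-terminal N, replace it with the RHS of M[N, lookahead] (the unique production whose predict set contains the lookahead).

Stack is shown with the top on the left.

Stack  Input  Action
--------------------
F $    a g $  output F → a g
a g $  a g $  match 'a'
g $    g $    match 'g'
$      $      accept

The string is accepted.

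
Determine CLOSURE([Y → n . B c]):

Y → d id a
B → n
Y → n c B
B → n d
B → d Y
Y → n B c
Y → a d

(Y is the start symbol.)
{ [B → . d Y], [B → . n d], [B → . n], [Y → n . B c] }

Start with: [Y → n . B c]
  [Y → n . B c] has the dot before B: add [B → . n], [B → . n d], [B → . d Y]
No further items can be added.

CLOSURE = { [B → . d Y], [B → . n d], [B → . n], [Y → n . B c] }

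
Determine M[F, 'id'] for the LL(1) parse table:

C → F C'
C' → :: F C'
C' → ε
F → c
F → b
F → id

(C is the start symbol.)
F → id

To find M[F, 'id'], we find productions for F where 'id' is in the predict set (PREDICT(N → α) = (FIRST(α) \ {ε}) ∪ (FOLLOW(N) if α ⇒* ε)).

F → c: PREDICT = { 'c' }
F → b: PREDICT = { 'b' }
F → id: PREDICT = { 'id' }
  'id' is in predict set, so this production goes in M[F, 'id']

M[F, 'id'] = F → id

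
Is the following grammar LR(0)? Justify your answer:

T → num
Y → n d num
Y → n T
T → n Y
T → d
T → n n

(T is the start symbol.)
No. Shift-reduce conflict between [T → n n .] and [T → . d]

A grammar is LR(0) if no state in the canonical LR(0) collection has:
  - both a shift item (dot before a terminal) and a complete item (shift-reduce conflict), or
  - two or more complete items (reduce-reduce conflict; the accept item [T' → T .] counts as a complete item here).

Augment with T' → T and build the canonical LR(0) collection (I0 = CLOSURE({[T' → . T]}), then GOTO on every symbol after a dot until no new states appear). It has 10 states:
  I0: { [T → . d], [T → . n Y], [T → . n n], [T → . num], [T' → . T] }  — shift
  I1: { [T' → T .] }  — accept
  I2: { [T → d .] }  — reduce
  I3: { [T → n . Y], [T → n . n], [Y → . n T], [Y → . n d num] }  — shift
  I4: { [T → num .] }  — reduce
  I5: { [T → n Y .] }  — reduce
  I6: { [T → . d], [T → . n Y], [T → . n n], [T → . num], [T → n n .], [Y → n . T], [Y → n . d num] }  — shift, reduce
  I7: { [Y → n T .] }  — reduce
  I8: { [T → d .], [Y → n d . num] }  — shift, reduce
  I9: { [Y → n d num .] }  — reduce

Conflict in state I6:
  Shift-reduce conflict between [T → n n .] and [T → . d]
So the grammar is NOT LR(0).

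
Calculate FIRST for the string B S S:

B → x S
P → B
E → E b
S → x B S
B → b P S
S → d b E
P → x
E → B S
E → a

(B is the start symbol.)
FIRST sets of the non-terminals involved (from the grammar, by fixed-point iteration):
  FIRST(B) = { 'b', 'x' }

To compute FIRST(B S S), process the symbols left to right:
Symbol B is a non-terminal. Add FIRST(B) \ {ε} = { 'b', 'x' }
B is not nullable (ε ∉ FIRST(B)), so stop here.
FIRST(B S S) = { 'b', 'x' }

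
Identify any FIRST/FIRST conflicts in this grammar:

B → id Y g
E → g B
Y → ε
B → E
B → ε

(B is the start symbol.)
No FIRST/FIRST conflicts.

FIRST sets of the non-terminals at (or reachable through a nullable prefix from) the front of some alternative:
  FIRST(E) = { 'g' }

Productions for B:
  B → id Y g: FIRST = { 'id' }
  B → E: FIRST = { 'g' }
  B → ε: FIRST = { ε }
E, Y have only one production, so no FIRST/FIRST conflict is possible there.

All alternatives of each non-terminal have pairwise disjoint FIRST sets.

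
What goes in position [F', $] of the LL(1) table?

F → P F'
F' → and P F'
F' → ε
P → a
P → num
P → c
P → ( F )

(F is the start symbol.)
F' → ε

To find M[F', $], we find productions for F' where $ is in the predict set (PREDICT(N → α) = (FIRST(α) \ {ε}) ∪ (FOLLOW(N) if α ⇒* ε)).

Relevant sets:
  FOLLOW(F') = { $, ')' }

F' → and P F': PREDICT = { 'and' }
F' → ε: PREDICT = { $, ')' }
  $ is in predict set, so this production goes in M[F', $]

M[F', $] = F' → ε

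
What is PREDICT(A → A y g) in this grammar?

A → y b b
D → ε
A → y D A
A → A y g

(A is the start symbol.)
{ 'y' }

PREDICT(A → A y g) = (FIRST(RHS) \ {ε}) ∪ (FOLLOW(A) if ε ∈ FIRST(RHS), i.e. RHS ⇒* ε)
FIRST(A) = { 'y' }
FIRST(A y g) = { 'y' }
ε ∉ FIRST(A y g), so FOLLOW(A) is not added.
PREDICT(A → A y g) = { 'y' }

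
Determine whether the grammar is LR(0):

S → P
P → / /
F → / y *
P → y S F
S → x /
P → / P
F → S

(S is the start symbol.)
No. Shift-reduce conflict between [P → / / .] and [P → . / /]

A grammar is LR(0) if no state in the canonical LR(0) collection has:
  - both a shift item (dot before a terminal) and a complete item (shift-reduce conflict), or
  - two or more complete items (reduce-reduce conflict; the accept item [S' → S .] counts as a complete item here).

Augment with S' → S and build the canonical LR(0) collection (I0 = CLOSURE({[S' → . S]}), then GOTO on every symbol after a dot until no new states appear). It has 15 states:
  I0: { [P → . / /], [P → . / P], [P → . y S F], [S → . P], [S → . x /], [S' → . S] }  — shift
  I1: { [P → . / /], [P → . / P], [P → . y S F], [P → / . /], [P → / . P] }  — shift
  I2: { [S → P .] }  — reduce
  I3: { [S' → S .] }  — accept
  I4: { [S → x . /] }  — shift
  I5: { [P → . / /], [P → . / P], [P → . y S F], [P → y . S F], [S → . P], [S → . x /] }  — shift
  I6: { [F → . / y *], [F → . S], [P → . / /], [P → . / P], [P → . y S F], [P → y S . F], [S → . P], [S → . x /] }  — shift
  I7: { [F → / . y *], [P → . / /], [P → . / P], [P → . y S F], [P → / . /], [P → / . P] }  — shift
  I8: { [P → y S F .] }  — reduce
  I9: { [F → S .] }  — reduce
  I10: { [P → . / /], [P → . / P], [P → . y S F], [P → / . /], [P → / . P], [P → / / .] }  — shift, reduce
  I11: { [P → / P .] }  — reduce
  I12: { [F → / y . *], [P → . / /], [P → . / P], [P → . y S F], [P → y . S F], [S → . P], [S → . x /] }  — shift
  I13: { [F → / y * .] }  — reduce
  I14: { [S → x / .] }  — reduce

Conflict in state I10:
  Shift-reduce conflict between [P → / / .] and [P → . / /]
So the grammar is NOT LR(0).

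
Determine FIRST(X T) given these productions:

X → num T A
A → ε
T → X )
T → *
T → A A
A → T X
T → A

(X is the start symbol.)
FIRST sets of the non-terminals involved (from the grammar, by fixed-point iteration):
  FIRST(X) = { 'num' }

To compute FIRST(X T), process the symbols left to right:
Symbol X is a non-terminal. Add FIRST(X) \ {ε} = { 'num' }
X is not nullable (ε ∉ FIRST(X)), so stop here.
FIRST(X T) = { 'num' }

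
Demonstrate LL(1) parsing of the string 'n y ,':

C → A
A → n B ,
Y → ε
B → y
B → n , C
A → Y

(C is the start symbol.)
LL(1) parsing maintains a stack (initially the start symbol over $) and the input. At each step: if the stack top is a terminal, match it against the current input token; if it is a non-terminal N, replace it with the RHS of M[N, lookahead] (the unique production whose predict set contains the lookahead).

Stack is shown with the top on the left.

Stack    Input    Action
------------------------
C $      n y , $  output C → A
A $      n y , $  output A → n B ,
n B , $  n y , $  match 'n'
B , $    y , $    output B → y
y , $    y , $    match 'y'
, $      , $      match ','
$        $        accept

The string is accepted.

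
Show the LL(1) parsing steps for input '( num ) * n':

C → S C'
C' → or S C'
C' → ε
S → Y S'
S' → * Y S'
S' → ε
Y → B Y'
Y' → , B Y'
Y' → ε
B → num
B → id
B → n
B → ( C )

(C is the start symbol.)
Stack is shown with the top on the left.

Stack                      Input          Action
------------------------------------------------
C $                        ( num ) * n $  output C → S C'
S C' $                     ( num ) * n $  output S → Y S'
Y S' C' $                  ( num ) * n $  output Y → B Y'
B Y' S' C' $               ( num ) * n $  output B → ( C )
( C ) Y' S' C' $           ( num ) * n $  match '('
C ) Y' S' C' $             num ) * n $    output C → S C'
S C' ) Y' S' C' $          num ) * n $    output S → Y S'
Y S' C' ) Y' S' C' $       num ) * n $    output Y → B Y'
B Y' S' C' ) Y' S' C' $    num ) * n $    output B → num
num Y' S' C' ) Y' S' C' $  num ) * n $    match 'num'
Y' S' C' ) Y' S' C' $      ) * n $        output Y' → ε
S' C' ) Y' S' C' $         ) * n $        output S' → ε
C' ) Y' S' C' $            ) * n $        output C' → ε
) Y' S' C' $               ) * n $        match ')'
Y' S' C' $                 * n $          output Y' → ε
S' C' $                    * n $          output S' → * Y S'
* Y S' C' $                * n $          match '*'
Y S' C' $                  n $            output Y → B Y'
B Y' S' C' $               n $            output B → n
n Y' S' C' $               n $            match 'n'
Y' S' C' $                 $              output Y' → ε
S' C' $                    $              output S' → ε
C' $                       $              output C' → ε
$                          $              accept

The string is accepted.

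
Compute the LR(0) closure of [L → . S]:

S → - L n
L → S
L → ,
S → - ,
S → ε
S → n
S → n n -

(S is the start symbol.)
{ [L → . S], [S → . - ,], [S → . - L n], [S → . n n -], [S → . n], [S → .] }

Start with: [L → . S]
  [L → . S] has the dot before S: add [S → . - L n], [S → . - ,], [S → .], [S → . n], [S → . n n -]
No further items can be added.

CLOSURE = { [L → . S], [S → . - ,], [S → . - L n], [S → . n n -], [S → . n], [S → .] }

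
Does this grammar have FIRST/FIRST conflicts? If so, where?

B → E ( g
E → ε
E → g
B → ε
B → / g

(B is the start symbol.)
No FIRST/FIRST conflicts.

A FIRST/FIRST conflict occurs when two productions N → α and N → β for the same non-terminal have FIRST(α) ∩ FIRST(β) ≠ ∅ (with ε ∈ FIRST of a nullable right-hand side, so two nullable alternatives also conflict).

FIRST sets of the non-terminals at (or reachable through a nullable prefix from) the front of some alternative:
  FIRST(E) = { 'g', ε }

Productions for B:
  B → E ( g: FIRST = { '(', 'g' }
  B → ε: FIRST = { ε }
  B → / g: FIRST = { '/' }
Productions for E:
  E → ε: FIRST = { ε }
  E → g: FIRST = { 'g' }

All alternatives of each non-terminal have pairwise disjoint FIRST sets.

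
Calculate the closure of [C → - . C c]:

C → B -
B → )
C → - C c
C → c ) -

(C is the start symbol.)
Start with: [C → - . C c]
  [C → - . C c] has the dot before C: add [C → . B -], [C → . - C c], [C → . c ) -]
  [C → . B -] has the dot before B: add [B → . )]
No further items can be added.

CLOSURE = { [B → . )], [C → - . C c], [C → . - C c], [C → . B -], [C → . c ) -] }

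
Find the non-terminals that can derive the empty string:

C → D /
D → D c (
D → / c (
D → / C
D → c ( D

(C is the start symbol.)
None

A non-terminal is nullable if it can derive ε (the empty string): either it has an ε-production, or it has a production whose right-hand side consists entirely of nullable non-terminals.

There are no ε-productions, so no non-terminal can derive ε.
No non-terminals are nullable.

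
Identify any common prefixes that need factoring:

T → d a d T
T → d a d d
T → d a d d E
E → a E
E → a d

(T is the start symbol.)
Yes, T has productions with common prefix 'd a d'; E has productions with common prefix 'a'

Left-factoring is needed when two productions for the same non-terminal
share a common prefix on the right-hand side.

Productions for T:
  T → d a d T
  T → d a d d
  T → d a d d E
Productions for E:
  E → a E
  E → a d

Found common prefix 'd a d' in productions for T
Found common prefix 'a' in productions for E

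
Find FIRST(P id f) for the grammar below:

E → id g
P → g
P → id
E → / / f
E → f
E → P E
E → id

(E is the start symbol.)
FIRST sets of the non-terminals involved (from the grammar, by fixed-point iteration):
  FIRST(P) = { 'g', 'id' }

To compute FIRST(P id f), process the symbols left to right:
Symbol P is a non-terminal. Add FIRST(P) \ {ε} = { 'g', 'id' }
P is not nullable (ε ∉ FIRST(P)), so stop here.
FIRST(P id f) = { 'g', 'id' }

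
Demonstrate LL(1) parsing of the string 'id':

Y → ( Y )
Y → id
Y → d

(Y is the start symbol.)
Stack is shown with the top on the left.

Stack  Input  Action
--------------------
Y $    id $   output Y → id
id $   id $   match 'id'
$      $      accept

The string is accepted.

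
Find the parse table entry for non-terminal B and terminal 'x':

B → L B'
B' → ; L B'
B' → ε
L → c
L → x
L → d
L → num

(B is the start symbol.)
To find M[B, 'x'], we find productions for B where 'x' is in the predict set (PREDICT(N → α) = (FIRST(α) \ {ε}) ∪ (FOLLOW(N) if α ⇒* ε)).

Relevant sets:
  FIRST(L) = { 'c', 'd', 'num', 'x' }

B → L B': PREDICT = { 'c', 'd', 'num', 'x' }
  'x' is in predict set, so this production goes in M[B, 'x']

M[B, 'x'] = B → L B'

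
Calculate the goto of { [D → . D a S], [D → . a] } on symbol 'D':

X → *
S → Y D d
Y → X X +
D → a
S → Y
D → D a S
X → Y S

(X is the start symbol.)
{ [D → D . a S] }

GOTO(I, 'D') = CLOSURE({ [A → αX.β] : [A → α.Xβ] ∈ I, X = 'D' })

Items with dot before 'D', with the dot advanced:
  [D → . D a S] → [D → D . a S]
Closure adds nothing (no advanced item has the dot before a non-terminal).

GOTO = { [D → D . a S] }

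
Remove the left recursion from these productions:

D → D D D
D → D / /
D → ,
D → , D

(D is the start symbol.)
D is directly left-recursive. The standard transformation for
  A → A α₁ | ... | A α_m | β₁ | ... | β_n
is
  A  → β₁ A' | ... | β_n A'
  A' → α₁ A' | ... | α_m A' | ε

D → , becomes D → , D'
D → , D becomes D → , D D'
D → D D D becomes D' → D D D'
D → D / / becomes D' → / / D'
Add D' → ε

Resulting grammar:
D → , D'
D → , D D'
D' → D D D'
D' → / / D'
D' → ε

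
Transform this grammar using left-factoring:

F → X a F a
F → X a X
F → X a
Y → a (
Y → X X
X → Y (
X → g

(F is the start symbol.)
Left-factoring transforms A → αβ₁ | αβ₂ into A → αA' and A' → β₁ | β₂
(α is the longest common prefix among the alternatives). Repeat until
no nonterminal has two alternatives with a common prefix.

Round 1: F has alternatives sharing prefix 'X a'. Introduce F': F → X a F'
  Add: F' → F a
  Add: F' → X
  Add: F' → ε

No remaining common prefixes — done.

Resulting grammar:
F → X a F'
F' → F a
F' → X
F' → ε
Y → a (
Y → X X
X → Y (
X → g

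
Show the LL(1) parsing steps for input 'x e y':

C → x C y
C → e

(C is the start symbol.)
LL(1) parsing maintains a stack (initially the start symbol over $) and the input. At each step: if the stack top is a terminal, match it against the current input token; if it is a non-terminal N, replace it with the RHS of M[N, lookahead] (the unique production whose predict set contains the lookahead).

Stack is shown with the top on the left.

Stack    Input    Action
------------------------
C $      x e y $  output C → x C y
x C y $  x e y $  match 'x'
C y $    e y $    output C → e
e y $    e y $    match 'e'
y $      y $      match 'y'
$        $        accept

The string is accepted.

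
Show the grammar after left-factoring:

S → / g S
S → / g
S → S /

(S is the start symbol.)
Left-factoring transforms A → αβ₁ | αβ₂ into A → αA' and A' → β₁ | β₂
(α is the longest common prefix among the alternatives). Repeat until
no nonterminal has two alternatives with a common prefix.

Round 1: S has alternatives sharing prefix '/ g'. Introduce S': S → / g S'
  Add: S' → S
  Add: S' → ε

No remaining common prefixes — done.

Resulting grammar:
S → / g S'
S' → S
S' → ε
S → S /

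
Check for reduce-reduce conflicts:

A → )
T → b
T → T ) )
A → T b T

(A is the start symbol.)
A reduce-reduce conflict occurs when an LR(0) state has two complete items [A → α .] and [B → β .] — both call for a reduction, and with no lookahead the parser cannot choose between them.

Augment with A' → A and build the canonical LR(0) collection (I0 = CLOSURE({[A' → . A]}), then GOTO on every symbol after a dot until no new states appear). It has 9 states:
  I0: { [A → . )], [A → . T b T], [A' → . A], [T → . T ) )], [T → . b] }  — shift
  I1: { [A → ) .] }  — reduce
  I2: { [A' → A .] }  — accept
  I3: { [A → T . b T], [T → T . ) )] }  — shift
  I4: { [T → b .] }  — reduce
  I5: { [T → T ) . )] }  — shift
  I6: { [A → T b . T], [T → . T ) )], [T → . b] }  — shift
  I7: { [A → T b T .], [T → T . ) )] }  — shift, reduce
  I8: { [T → T ) ) .] }  — reduce

No state contains more than one complete item.

Answer: No reduce-reduce conflicts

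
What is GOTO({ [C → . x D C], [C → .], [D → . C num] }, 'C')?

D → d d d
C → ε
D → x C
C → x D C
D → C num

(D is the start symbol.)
GOTO(I, 'C') = CLOSURE({ [A → αX.β] : [A → α.Xβ] ∈ I, X = 'C' })

Items with dot before 'C', with the dot advanced:
  [D → . C num] → [D → C . num]
Closure adds nothing (no advanced item has the dot before a non-terminal).

GOTO = { [D → C . num] }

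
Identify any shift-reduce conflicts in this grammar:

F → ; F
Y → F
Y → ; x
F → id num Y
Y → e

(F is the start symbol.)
A shift-reduce conflict occurs when an LR(0) state has both:
  - a complete (reduce) item [A → α .] (dot at the end), and
  - a shift item [B → β . c γ] (dot before a terminal).

Augment with F' → F and build the canonical LR(0) collection (I0 = CLOSURE({[F' → . F]}), then GOTO on every symbol after a dot until no new states appear). It has 11 states:
  I0: { [F → . ; F], [F → . id num Y], [F' → . F] }  — shift
  I1: { [F → . ; F], [F → . id num Y], [F → ; . F] }  — shift
  I2: { [F' → F .] }  — accept
  I3: { [F → id . num Y] }  — shift
  I4: { [F → . ; F], [F → . id num Y], [F → id num . Y], [Y → . ; x], [Y → . F], [Y → . e] }  — shift
  I5: { [F → . ; F], [F → . id num Y], [F → ; . F], [Y → ; . x] }  — shift
  I6: { [Y → F .] }  — reduce
  I7: { [F → id num Y .] }  — reduce
  I8: { [Y → e .] }  — reduce
  I9: { [F → ; F .] }  — reduce
  I10: { [Y → ; x .] }  — reduce

No state contains both a complete item and a shift item.

Answer: No shift-reduce conflicts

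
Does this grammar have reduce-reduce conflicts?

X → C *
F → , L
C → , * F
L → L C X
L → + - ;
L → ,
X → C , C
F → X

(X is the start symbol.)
A reduce-reduce conflict occurs when an LR(0) state has two complete items [A → α .] and [B → β .] — both call for a reduction, and with no lookahead the parser cannot choose between them.

Augment with X' → X and build the canonical LR(0) collection (I0 = CLOSURE({[X' → . X]}), then GOTO on every symbol after a dot until no new states appear). It has 18 states:
  I0: { [C → . , * F], [X → . C *], [X → . C , C], [X' → . X] }  — shift
  I1: { [C → , . * F] }  — shift
  I2: { [X → C . *], [X → C . , C] }  — shift
  I3: { [X' → X .] }  — accept
  I4: { [X → C * .] }  — reduce
  I5: { [C → . , * F], [X → C , . C] }  — shift
  I6: { [X → C , C .] }  — reduce
  I7: { [C → , * . F], [C → . , * F], [F → . , L], [F → . X], [X → . C *], [X → . C , C] }  — shift
  I8: { [C → , . * F], [F → , . L], [L → . + - ;], [L → . ,], [L → . L C X] }  — shift
  I9: { [C → , * F .] }  — reduce
  I10: { [F → X .] }  — reduce
  I11: { [L → + . - ;] }  — shift
  I12: { [L → , .] }  — reduce
  I13: { [C → . , * F], [F → , L .], [L → L . C X] }  — shift, reduce
  I14: { [C → . , * F], [L → L C . X], [X → . C *], [X → . C , C] }  — shift
  I15: { [L → L C X .] }  — reduce
  I16: { [L → + - . ;] }  — shift
  I17: { [L → + - ; .] }  — reduce

No state contains more than one complete item.

Answer: No reduce-reduce conflicts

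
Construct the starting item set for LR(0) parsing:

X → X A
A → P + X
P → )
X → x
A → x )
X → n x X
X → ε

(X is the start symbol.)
{ [X → . X A], [X → . n x X], [X → . x], [X → .], [X' → . X] }

First, augment the grammar with X' → X
I₀ = CLOSURE({ [X' → . X] }):
  [X' → . X] has the dot before X: add [X → . X A], [X → . x], [X → . n x X], [X → .]
No further items can be added.

I₀ = { [X → . X A], [X → . n x X], [X → . x], [X → .], [X' → . X] }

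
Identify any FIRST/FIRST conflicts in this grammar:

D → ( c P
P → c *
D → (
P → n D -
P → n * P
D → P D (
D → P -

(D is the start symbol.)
A FIRST/FIRST conflict occurs when two productions N → α and N → β for the same non-terminal have FIRST(α) ∩ FIRST(β) ≠ ∅ (with ε ∈ FIRST of a nullable right-hand side, so two nullable alternatives also conflict).

FIRST sets of the non-terminals at (or reachable through a nullable prefix from) the front of some alternative:
  FIRST(P) = { 'c', 'n' }

Productions for D:
  D → ( c P: FIRST = { '(' }
  D → (: FIRST = { '(' }
  D → P D (: FIRST = { 'c', 'n' }
  D → P -: FIRST = { 'c', 'n' }
Productions for P:
  P → c *: FIRST = { 'c' }
  P → n D -: FIRST = { 'n' }
  P → n * P: FIRST = { 'n' }

Conflict for D: D → ( c P and D → (
  Overlap: { '(' }
Conflict for D: D → P D ( and D → P -
  Overlap: { 'c', 'n' }
Conflict for P: P → n D - and P → n * P
  Overlap: { 'n' }

Answer: Yes. D → '(' c P / D → '(' on { '(' }; D → P D '(' / D → P '-' on { 'c', 'n' }; P → n D '-' / P → n '*' P on { 'n' }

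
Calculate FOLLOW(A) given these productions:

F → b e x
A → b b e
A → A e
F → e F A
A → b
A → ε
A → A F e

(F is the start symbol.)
To compute FOLLOW(A), find every occurrence of A on a right-hand side N → α A β: add FIRST(β) \ {ε}, and if β is empty or nullable also add FOLLOW(N). Iterate to a fixed point.

In A → A e: A is followed by e, add FIRST(e) \ {ε} = { 'e' }
In F → e F A: A is at the end, add FOLLOW(F)
In A → A F e: A is followed by F e, add FIRST(F e) \ {ε} = { 'b', 'e' }

The FOLLOW sets referred to above (computed the same way, to a fixed point):
  FOLLOW(F) = { $, 'b', 'e' }

Taking the union: FOLLOW(A) = { $, 'b', 'e' }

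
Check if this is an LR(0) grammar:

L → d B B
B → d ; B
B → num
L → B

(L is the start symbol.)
A grammar is LR(0) if no state in the canonical LR(0) collection has:
  - both a shift item (dot before a terminal) and a complete item (shift-reduce conflict), or
  - two or more complete items (reduce-reduce conflict; the accept item [L' → L .] counts as a complete item here).

Augment with L' → L and build the canonical LR(0) collection (I0 = CLOSURE({[L' → . L]}), then GOTO on every symbol after a dot until no new states appear). It has 10 states:
  I0: { [B → . d ; B], [B → . num], [L → . B], [L → . d B B], [L' → . L] }  — shift
  I1: { [L → B .] }  — reduce
  I2: { [L' → L .] }  — accept
  I3: { [B → . d ; B], [B → . num], [B → d . ; B], [L → d . B B] }  — shift
  I4: { [B → num .] }  — reduce
  I5: { [B → . d ; B], [B → . num], [B → d ; . B] }  — shift
  I6: { [B → . d ; B], [B → . num], [L → d B . B] }  — shift
  I7: { [B → d . ; B] }  — shift
  I8: { [L → d B B .] }  — reduce
  I9: { [B → d ; B .] }  — reduce

Every state is either a pure shift/goto state or contains exactly one complete item and nothing to shift — no conflicts. The grammar is LR(0).

Answer: Yes, the grammar is LR(0)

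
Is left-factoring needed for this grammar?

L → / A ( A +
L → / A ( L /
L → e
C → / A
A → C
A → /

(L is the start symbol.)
Yes, L has productions with common prefix '/ A ('

Left-factoring is needed when two productions for the same non-terminal
share a common prefix on the right-hand side.

Productions for L:
  L → / A ( A +
  L → / A ( L /
  L → e
Productions for A:
  A → C
  A → /

Found common prefix '/ A (' in productions for L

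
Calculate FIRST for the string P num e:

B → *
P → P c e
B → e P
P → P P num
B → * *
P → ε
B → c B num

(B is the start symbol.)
FIRST sets of the non-terminals involved (from the grammar, by fixed-point iteration):
  FIRST(P) = { 'c', 'num', ε }

To compute FIRST(P num e), process the symbols left to right:
Symbol P is a non-terminal. Add FIRST(P) \ {ε} = { 'c', 'num' }
P is nullable (ε ∈ FIRST(P)), continue to the next symbol.
Symbol num is a terminal. Add 'num' and stop.
FIRST(P num e) = { 'c', 'num' }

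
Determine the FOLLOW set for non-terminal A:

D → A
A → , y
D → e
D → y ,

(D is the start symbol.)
{ $ }

To compute FOLLOW(A), find every occurrence of A on a right-hand side N → α A β: add FIRST(β) \ {ε}, and if β is empty or nullable also add FOLLOW(N). Iterate to a fixed point.

In D → A: A is at the end, add FOLLOW(D)

The FOLLOW sets referred to above (computed the same way, to a fixed point):
  FOLLOW(D) = { $ }

Taking the union: FOLLOW(A) = { $ }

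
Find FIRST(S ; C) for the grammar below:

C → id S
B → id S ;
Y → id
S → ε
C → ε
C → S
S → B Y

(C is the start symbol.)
FIRST sets of the non-terminals involved (from the grammar, by fixed-point iteration):
  FIRST(S) = { 'id', ε }

To compute FIRST(S ; C), process the symbols left to right:
Symbol S is a non-terminal. Add FIRST(S) \ {ε} = { 'id' }
S is nullable (ε ∈ FIRST(S)), continue to the next symbol.
Symbol ; is a terminal. Add ';' and stop.
FIRST(S ; C) = { ';', 'id' }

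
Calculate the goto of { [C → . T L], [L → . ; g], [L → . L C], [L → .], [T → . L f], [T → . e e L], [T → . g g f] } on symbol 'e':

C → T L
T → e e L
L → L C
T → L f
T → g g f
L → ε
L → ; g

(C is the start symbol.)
GOTO(I, 'e') = CLOSURE({ [A → αX.β] : [A → α.Xβ] ∈ I, X = 'e' })

Items with dot before 'e', with the dot advanced:
  [T → . e e L] → [T → e . e L]
Closure adds nothing (no advanced item has the dot before a non-terminal).

GOTO = { [T → e . e L] }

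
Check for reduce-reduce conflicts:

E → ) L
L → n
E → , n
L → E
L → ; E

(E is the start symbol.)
A reduce-reduce conflict occurs when an LR(0) state has two complete items [A → α .] and [B → β .] — both call for a reduction, and with no lookahead the parser cannot choose between them.

Augment with E' → E and build the canonical LR(0) collection (I0 = CLOSURE({[E' → . E]}), then GOTO on every symbol after a dot until no new states appear). It has 10 states:
  I0: { [E → . ) L], [E → . , n], [E' → . E] }  — shift
  I1: { [E → ) . L], [E → . ) L], [E → . , n], [L → . ; E], [L → . E], [L → . n] }  — shift
  I2: { [E → , . n] }  — shift
  I3: { [E' → E .] }  — accept
  I4: { [E → , n .] }  — reduce
  I5: { [E → . ) L], [E → . , n], [L → ; . E] }  — shift
  I6: { [L → E .] }  — reduce
  I7: { [E → ) L .] }  — reduce
  I8: { [L → n .] }  — reduce
  I9: { [L → ; E .] }  — reduce

No state contains more than one complete item.

Answer: No reduce-reduce conflicts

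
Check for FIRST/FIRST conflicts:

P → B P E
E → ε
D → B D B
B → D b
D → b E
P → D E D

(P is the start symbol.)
A FIRST/FIRST conflict occurs when two productions N → α and N → β for the same non-terminal have FIRST(α) ∩ FIRST(β) ≠ ∅ (with ε ∈ FIRST of a nullable right-hand side, so two nullable alternatives also conflict).

FIRST sets of the non-terminals at (or reachable through a nullable prefix from) the front of some alternative:
  FIRST(B) = { 'b' }
  FIRST(D) = { 'b' }

Productions for P:
  P → B P E: FIRST = { 'b' }
  P → D E D: FIRST = { 'b' }
Productions for D:
  D → B D B: FIRST = { 'b' }
  D → b E: FIRST = { 'b' }
E, B have only one production, so no FIRST/FIRST conflict is possible there.

Conflict for P: P → B P E and P → D E D
  Overlap: { 'b' }
Conflict for D: D → B D B and D → b E
  Overlap: { 'b' }

Answer: Yes. P → B P E / P → D E D on { 'b' }; D → B D B / D → b E on { 'b' }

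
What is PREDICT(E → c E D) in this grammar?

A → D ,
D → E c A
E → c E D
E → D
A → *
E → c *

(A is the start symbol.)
PREDICT(E → c E D) = (FIRST(RHS) \ {ε}) ∪ (FOLLOW(E) if ε ∈ FIRST(RHS), i.e. RHS ⇒* ε)
FIRST(c E D) = { 'c' }
ε ∉ FIRST(c E D), so FOLLOW(E) is not added.
PREDICT(E → c E D) = { 'c' }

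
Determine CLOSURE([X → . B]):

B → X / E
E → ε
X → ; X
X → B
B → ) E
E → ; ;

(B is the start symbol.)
To compute CLOSURE, for each item [A → α.Bβ] where B is a non-terminal, add [B → .γ] for all productions B → γ; repeat for the newly added items until nothing changes.

Start with: [X → . B]
  [X → . B] has the dot before B: add [B → . X / E], [B → . ) E]
  [B → . X / E] has the dot before X: add [X → . ; X]
No further items can be added.

CLOSURE = { [B → . ) E], [B → . X / E], [X → . ; X], [X → . B] }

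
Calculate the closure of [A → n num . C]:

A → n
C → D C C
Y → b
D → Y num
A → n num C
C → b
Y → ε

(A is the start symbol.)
To compute CLOSURE, for each item [A → α.Bβ] where B is a non-terminal, add [B → .γ] for all productions B → γ; repeat for the newly added items until nothing changes.

Start with: [A → n num . C]
  [A → n num . C] has the dot before C: add [C → . D C C], [C → . b]
  [C → . D C C] has the dot before D: add [D → . Y num]
  [D → . Y num] has the dot before Y: add [Y → . b], [Y → .]
No further items can be added.

CLOSURE = { [A → n num . C], [C → . D C C], [C → . b], [D → . Y num], [Y → . b], [Y → .] }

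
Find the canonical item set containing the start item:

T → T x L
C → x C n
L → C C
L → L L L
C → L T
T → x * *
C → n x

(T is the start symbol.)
First, augment the grammar with T' → T
I₀ = CLOSURE({ [T' → . T] }):
  [T' → . T] has the dot before T: add [T → . T x L], [T → . x * *]
No further items can be added.

I₀ = { [T → . T x L], [T → . x * *], [T' → . T] }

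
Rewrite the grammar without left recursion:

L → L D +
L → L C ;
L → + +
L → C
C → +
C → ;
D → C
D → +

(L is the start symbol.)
L is directly left-recursive. The standard transformation for
  A → A α₁ | ... | A α_m | β₁ | ... | β_n
is
  A  → β₁ A' | ... | β_n A'
  A' → α₁ A' | ... | α_m A' | ε

L → + + becomes L → + + L'
L → C becomes L → C L'
L → L D + becomes L' → D + L'
L → L C ; becomes L' → C ; L'
Add L' → ε

Productions for other non-terminals are unchanged:
  C → +
  C → ;
  D → C
  D → +

Resulting grammar:
L → + + L'
L → C L'
L' → D + L'
L' → C ; L'
L' → ε
C → +
C → ;
D → C
D → +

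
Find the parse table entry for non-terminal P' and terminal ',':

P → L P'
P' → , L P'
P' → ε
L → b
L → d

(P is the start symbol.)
P' → , L P'

To find M[P', ','], we find productions for P' where ',' is in the predict set (PREDICT(N → α) = (FIRST(α) \ {ε}) ∪ (FOLLOW(N) if α ⇒* ε)).

Relevant sets:
  FOLLOW(P') = { $ }

P' → , L P': PREDICT = { ',' }
  ',' is in predict set, so this production goes in M[P', ',']
P' → ε: PREDICT = { $ }

M[P', ','] = P' → , L P'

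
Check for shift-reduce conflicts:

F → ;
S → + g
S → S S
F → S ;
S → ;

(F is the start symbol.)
A shift-reduce conflict occurs when an LR(0) state has both:
  - a complete (reduce) item [A → α .] (dot at the end), and
  - a shift item [B → β . c γ] (dot before a terminal).

Augment with F' → F and build the canonical LR(0) collection (I0 = CLOSURE({[F' → . F]}), then GOTO on every symbol after a dot until no new states appear). It has 9 states:
  I0: { [F → . ;], [F → . S ;], [F' → . F], [S → . + g], [S → . ;], [S → . S S] }  — shift
  I1: { [S → + . g] }  — shift
  I2: { [F → ; .], [S → ; .] }  — 2 reduces
  I3: { [F' → F .] }  — accept
  I4: { [F → S . ;], [S → . + g], [S → . ;], [S → . S S], [S → S . S] }  — shift
  I5: { [F → S ; .], [S → ; .] }  — 2 reduces
  I6: { [S → . + g], [S → . ;], [S → . S S], [S → S . S], [S → S S .] }  — shift, reduce
  I7: { [S → ; .] }  — reduce
  I8: { [S → + g .] }  — reduce

I6 contains reduce item [S → S S .] and shift items [S → . + g], [S → . ;] — shift-reduce conflict.

Answer: Yes — I6: [S → S S .] vs [S → . + g]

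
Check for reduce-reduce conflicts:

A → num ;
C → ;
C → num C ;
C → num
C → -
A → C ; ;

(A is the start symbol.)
Yes — I6: [A → num ; .] vs [C → ; .]

Augment with A' → A and build the canonical LR(0) collection (I0 = CLOSURE({[A' → . A]}), then GOTO on every symbol after a dot until no new states appear). It has 12 states:
  I0: { [A → . C ; ;], [A → . num ;], [A' → . A], [C → . -], [C → . ;], [C → . num C ;], [C → . num] }  — shift
  I1: { [C → - .] }  — reduce
  I2: { [C → ; .] }  — reduce
  I3: { [A' → A .] }  — accept
  I4: { [A → C . ; ;] }  — shift
  I5: { [A → num . ;], [C → . -], [C → . ;], [C → . num C ;], [C → . num], [C → num . C ;], [C → num .] }  — shift, reduce
  I6: { [A → num ; .], [C → ; .] }  — 2 reduces
  I7: { [C → num C . ;] }  — shift
  I8: { [C → . -], [C → . ;], [C → . num C ;], [C → . num], [C → num . C ;], [C → num .] }  — shift, reduce
  I9: { [C → num C ; .] }  — reduce
  I10: { [A → C ; . ;] }  — shift
  I11: { [A → C ; ; .] }  — reduce

I6 contains complete items [A → num ; .], [C → ; .] — reduce-reduce conflict.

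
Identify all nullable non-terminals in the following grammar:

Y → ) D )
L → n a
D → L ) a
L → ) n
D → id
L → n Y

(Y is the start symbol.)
A non-terminal is nullable if it can derive ε (the empty string): either it has an ε-production, or it has a production whose right-hand side consists entirely of nullable non-terminals.

There are no ε-productions, so no non-terminal can derive ε.
No non-terminals are nullable.

Answer: None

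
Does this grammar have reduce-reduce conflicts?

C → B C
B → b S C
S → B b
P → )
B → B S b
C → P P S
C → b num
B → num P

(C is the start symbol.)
No reduce-reduce conflicts

A reduce-reduce conflict occurs when an LR(0) state has two complete items [A → α .] and [B → β .] — both call for a reduction, and with no lookahead the parser cannot choose between them.

Augment with C' → C and build the canonical LR(0) collection (I0 = CLOSURE({[C' → . C]}), then GOTO on every symbol after a dot until no new states appear). It has 21 states:
  I0: { [B → . B S b], [B → . b S C], [B → . num P], [C → . B C], [C → . P P S], [C → . b num], [C' → . C], [P → . )] }  — shift
  I1: { [P → ) .] }  — reduce
  I2: { [B → . B S b], [B → . b S C], [B → . num P], [B → B . S b], [C → . B C], [C → . P P S], [C → . b num], [C → B . C], [P → . )], [S → . B b] }  — shift
  I3: { [C' → C .] }  — accept
  I4: { [C → P . P S], [P → . )] }  — shift
  I5: { [B → . B S b], [B → . b S C], [B → . num P], [B → b . S C], [C → b . num], [S → . B b] }  — shift
  I6: { [B → num . P], [P → . )] }  — shift
  I7: { [B → num P .] }  — reduce
  I8: { [B → . B S b], [B → . b S C], [B → . num P], [B → B . S b], [S → . B b], [S → B . b] }  — shift
  I9: { [B → . B S b], [B → . b S C], [B → . num P], [B → b S . C], [C → . B C], [C → . P P S], [C → . b num], [P → . )] }  — shift
  I10: { [B → . B S b], [B → . b S C], [B → . num P], [B → b . S C], [S → . B b] }  — shift
  I11: { [B → num . P], [C → b num .], [P → . )] }  — shift, reduce
  I12: { [B → b S C .] }  — reduce
  I13: { [B → B S . b] }  — shift
  I14: { [B → . B S b], [B → . b S C], [B → . num P], [B → b . S C], [S → . B b], [S → B b .] }  — shift, reduce
  I15: { [B → B S b .] }  — reduce
  I16: { [B → . B S b], [B → . b S C], [B → . num P], [C → P P . S], [S → . B b] }  — shift
  I17: { [C → P P S .] }  — reduce
  I18: { [B → . B S b], [B → . b S C], [B → . num P], [B → B . S b], [C → . B C], [C → . P P S], [C → . b num], [C → B . C], [P → . )], [S → . B b], [S → B . b] }  — shift
  I19: { [C → B C .] }  — reduce
  I20: { [B → . B S b], [B → . b S C], [B → . num P], [B → b . S C], [C → b . num], [S → . B b], [S → B b .] }  — shift, reduce

No state contains more than one complete item.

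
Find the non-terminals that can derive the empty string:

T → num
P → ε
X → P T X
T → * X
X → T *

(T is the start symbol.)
ε-productions: P → ε
So P is immediately nullable.
No further non-terminal can be added: every production for the remaining non-terminals contains a terminal or a non-nullable non-terminal.
Nullable = { 'P' }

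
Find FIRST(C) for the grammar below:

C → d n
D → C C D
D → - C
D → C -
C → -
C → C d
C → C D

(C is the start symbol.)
From C → d n:
  - d is a terminal: add 'd' and stop
From C → -:
  - '-' is a terminal: add '-' and stop
From C → C d:
  - C is the symbol being defined: contributes nothing new
    C is not nullable, so stop
From C → C D:
  - C is the symbol being defined: contributes nothing new
    C is not nullable, so stop

Collecting: FIRST(C) = { '-', 'd' }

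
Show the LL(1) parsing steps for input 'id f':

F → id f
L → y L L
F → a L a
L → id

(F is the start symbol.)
LL(1) parsing maintains a stack (initially the start symbol over $) and the input. At each step: if the stack top is a terminal, match it against the current input token; if it is a non-terminal N, replace it with the RHS of M[N, lookahead] (the unique production whose predict set contains the lookahead).

Stack is shown with the top on the left.

Stack   Input   Action
----------------------
F $     id f $  output F → id f
id f $  id f $  match 'id'
f $     f $     match 'f'
$       $       accept

The string is accepted.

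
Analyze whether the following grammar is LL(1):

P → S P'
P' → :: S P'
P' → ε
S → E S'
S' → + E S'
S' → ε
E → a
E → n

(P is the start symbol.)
Yes, the grammar is LL(1).

A grammar is LL(1) if for each non-terminal N with multiple productions, the predict sets of those productions are pairwise disjoint, where PREDICT(N → α) = (FIRST(α) \ {ε}) ∪ (FOLLOW(N) if α ⇒* ε).

Relevant sets:
  FOLLOW(P') = { $ }
  FOLLOW(S') = { $, '::' }

For P':
  PREDICT(P' → :: S P') = { '::' }
  PREDICT(P' → ε) = { $ }
For S':
  PREDICT(S' → '+' E S') = { '+' }
  PREDICT(S' → ε) = { $, '::' }
For E:
  PREDICT(E → a) = { 'a' }
  PREDICT(E → n) = { 'n' }
P, S have a single production, so nothing to check there.

All predict sets are disjoint. The grammar IS LL(1).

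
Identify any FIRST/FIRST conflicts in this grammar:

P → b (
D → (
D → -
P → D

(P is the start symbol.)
A FIRST/FIRST conflict occurs when two productions N → α and N → β for the same non-terminal have FIRST(α) ∩ FIRST(β) ≠ ∅ (with ε ∈ FIRST of a nullable right-hand side, so two nullable alternatives also conflict).

FIRST sets of the non-terminals at (or reachable through a nullable prefix from) the front of some alternative:
  FIRST(D) = { '(', '-' }

Productions for P:
  P → b (: FIRST = { 'b' }
  P → D: FIRST = { '(', '-' }
Productions for D:
  D → (: FIRST = { '(' }
  D → -: FIRST = { '-' }

All alternatives of each non-terminal have pairwise disjoint FIRST sets.

Answer: No FIRST/FIRST conflicts.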